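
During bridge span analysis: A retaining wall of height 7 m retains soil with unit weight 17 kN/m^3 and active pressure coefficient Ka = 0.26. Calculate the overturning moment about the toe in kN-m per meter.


Pa = 0.5 * Ka * gamma * H^2
= 0.5 * 0.26 * 17 * 7^2
= 108.29 kN/m
Arm = H / 3 = 7 / 3 = 2.3333 m
Mo = Pa * arm = Pa * H / 3 = 108.29 * 7 / 3 = 252.6767 kN-m/m

252.6767 kN-m/m


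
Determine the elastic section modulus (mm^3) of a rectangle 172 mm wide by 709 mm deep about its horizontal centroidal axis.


S = b * h^2 / 6
= 172 * 709^2 / 6
= 172 * 502681 / 6
= 14410188.67 mm^3

14410188.67 mm^3


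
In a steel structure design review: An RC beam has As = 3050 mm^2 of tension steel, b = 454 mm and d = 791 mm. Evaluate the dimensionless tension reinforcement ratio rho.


rho = As / (b * d)
= 3050 / (454 * 791)
= 3050 / 359114
= 0.008493 (dimensionless)

0.008493 (dimensionless)


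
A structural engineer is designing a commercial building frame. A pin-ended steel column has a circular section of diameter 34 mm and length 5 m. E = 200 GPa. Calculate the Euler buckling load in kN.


I = pi * d^4 / 64 = 65597.24 mm^4
L = 5000.0 mm
P_cr = pi^2 * E * I / L^2
= 9.8696 * 200000.0 * 65597.24 / 5000.0^2
= 5179.35 N = 5.1794 kN

5.1794 kN


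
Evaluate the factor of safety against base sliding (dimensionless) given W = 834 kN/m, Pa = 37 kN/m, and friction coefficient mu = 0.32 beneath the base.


Resisting force = mu * W = 0.32 * 834 = 266.88 kN/m
FOS = Resisting / Driving = 266.88 / 37
= 7.213 (dimensionless)

7.213 (dimensionless)


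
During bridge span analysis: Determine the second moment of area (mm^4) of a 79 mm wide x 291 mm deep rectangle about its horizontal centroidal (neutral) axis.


I = b * h^3 / 12
= 79 * 291^3 / 12
= 79 * 24642171 / 12
= 162227625.75 mm^4

162227625.75 mm^4


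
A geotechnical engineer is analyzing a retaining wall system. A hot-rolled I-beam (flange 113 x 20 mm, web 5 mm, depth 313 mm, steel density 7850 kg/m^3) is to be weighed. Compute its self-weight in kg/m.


A_flanges = 2 * 113 * 20 = 4520 mm^2
A_web = (313 - 2 * 20) * 5 = 1365 mm^2
A_total = 4520 + 1365 = 5885 mm^2 = 0.005885 m^2
Weight = rho * A = 7850 * 0.005885 = 46.1972 kg/m

46.1972 kg/m


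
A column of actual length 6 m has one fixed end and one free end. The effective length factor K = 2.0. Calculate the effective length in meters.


L_eff = K * L
= 2.0 * 6
= 12.0 m

12.0 m


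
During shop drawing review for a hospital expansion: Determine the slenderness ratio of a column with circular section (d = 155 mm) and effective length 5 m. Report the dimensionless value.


Radius of gyration r = d / 4 = 155 / 4 = 38.75 mm
L_eff = 5000.0 mm
Slenderness ratio = L / r = 5000.0 / 38.75 = 129.03 (dimensionless)

129.03 (dimensionless)


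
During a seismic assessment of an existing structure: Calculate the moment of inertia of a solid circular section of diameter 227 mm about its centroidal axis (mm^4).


r = d / 2 = 227 / 2 = 113.5 mm
I = pi * r^4 / 4 = pi * 113.5^4 / 4
= 130338682.73 mm^4

130338682.73 mm^4


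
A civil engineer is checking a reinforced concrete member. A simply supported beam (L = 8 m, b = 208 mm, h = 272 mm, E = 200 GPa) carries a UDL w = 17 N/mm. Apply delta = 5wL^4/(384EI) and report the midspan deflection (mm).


I = 208 * 272^3 / 12 = 348809898.67 mm^4
L = 8000.0 mm, w = 17 N/mm, E = 200000.0 MPa
delta = 5 * w * L^4 / (384 * E * I)
= 5 * 17 * 8000.0^4 / (384 * 200000.0 * 348809898.67)
= 12.9966 mm

12.9966 mm


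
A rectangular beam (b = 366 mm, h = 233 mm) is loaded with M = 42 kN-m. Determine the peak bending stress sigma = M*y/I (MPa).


I = b * h^3 / 12 = 366 * 233^3 / 12 = 385804778.5 mm^4
y = h / 2 = 233 / 2 = 116.5 mm
M = 42 kN-m = 42000000.0 N-mm
sigma = M * y / I = 42000000.0 * 116.5 / 385804778.5
= 12.68 MPa

12.68 MPa


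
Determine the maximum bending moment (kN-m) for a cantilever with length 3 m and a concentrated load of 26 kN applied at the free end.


For a cantilever with a point load at the free end:
M_max = P * L = 26 * 3 = 78 kN-m

78 kN-m


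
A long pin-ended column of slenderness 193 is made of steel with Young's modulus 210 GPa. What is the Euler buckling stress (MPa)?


sigma_cr = pi^2 * E / lambda^2
= 9.8696 * 210000.0 / 193^2
= 9.8696 * 210000.0 / 37249
= 55.6422 MPa

55.6422 MPa


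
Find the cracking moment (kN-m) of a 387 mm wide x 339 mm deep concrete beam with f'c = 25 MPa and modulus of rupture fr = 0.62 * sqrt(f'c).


fr = 0.62 * sqrt(25) = 0.62 * 5.0 = 3.1 MPa
I = 387 * 339^3 / 12 = 1256402562.75 mm^4
y_t = 169.5 mm
M_cr = fr * I / y_t = 3.1 * 1256402562.75 / 169.5 N-mm
= 22.9785 kN-m

22.9785 kN-m


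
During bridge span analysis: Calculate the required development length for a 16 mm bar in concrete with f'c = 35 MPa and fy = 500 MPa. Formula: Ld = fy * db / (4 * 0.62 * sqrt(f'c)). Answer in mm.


Ld = (fy * db) / (4 * 0.62 * sqrt(f'c))
= (500 * 16) / (4 * 0.62 * sqrt(35))
= 8000 / 14.6719
= 545.26 mm

545.26 mm


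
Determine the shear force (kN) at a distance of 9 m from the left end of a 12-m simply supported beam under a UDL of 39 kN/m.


R_A = w * L / 2 = 39 * 12 / 2 = 234.0 kN
V(x) = R_A - w * x = 234.0 - 39 * 9
= -117.0 kN

-117.0 kN


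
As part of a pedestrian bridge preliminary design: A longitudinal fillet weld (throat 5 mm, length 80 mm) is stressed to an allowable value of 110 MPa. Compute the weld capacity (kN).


Strength = throat * length * allowable stress
= 5 * 80 * 110 N
= 44000 N
= 44.0 kN

44.0 kN


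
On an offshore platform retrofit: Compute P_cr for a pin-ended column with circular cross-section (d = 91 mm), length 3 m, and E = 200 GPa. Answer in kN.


I = pi * d^4 / 64 = 3366165.53 mm^4
L = 3000.0 mm
P_cr = pi^2 * E * I / L^2
= 9.8696 * 200000.0 * 3366165.53 / 3000.0^2
= 738282.71 N = 738.2827 kN

738.2827 kN


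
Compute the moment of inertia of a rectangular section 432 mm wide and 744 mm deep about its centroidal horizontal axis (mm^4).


I = b * h^3 / 12
= 432 * 744^3 / 12
= 432 * 411830784 / 12
= 14825908224.0 mm^4

14825908224.0 mm^4


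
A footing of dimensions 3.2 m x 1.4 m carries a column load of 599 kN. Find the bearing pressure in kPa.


A = 3.2 * 1.4 = 4.48 m^2
q = P / A = 599 / 4.48
= 133.7054 kPa

133.7054 kPa


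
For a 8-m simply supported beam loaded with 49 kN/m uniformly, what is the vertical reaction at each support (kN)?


Total load = w * L = 49 * 8 = 392 kN
By symmetry, each reaction R = total / 2 = 392 / 2 = 196.0 kN

196.0 kN


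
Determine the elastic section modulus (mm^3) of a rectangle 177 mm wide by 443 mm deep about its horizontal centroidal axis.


S = b * h^2 / 6
= 177 * 443^2 / 6
= 177 * 196249 / 6
= 5789345.5 mm^3

5789345.5 mm^3


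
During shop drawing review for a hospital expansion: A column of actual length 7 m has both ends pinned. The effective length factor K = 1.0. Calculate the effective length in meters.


L_eff = K * L
= 1.0 * 7
= 7.0 m

7.0 m


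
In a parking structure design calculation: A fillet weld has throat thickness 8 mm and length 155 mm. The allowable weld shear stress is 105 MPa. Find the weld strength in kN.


Strength = throat * length * allowable stress
= 8 * 155 * 105 N
= 130200 N
= 130.2 kN

130.2 kN


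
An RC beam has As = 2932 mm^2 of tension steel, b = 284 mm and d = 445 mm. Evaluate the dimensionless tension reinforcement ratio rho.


rho = As / (b * d)
= 2932 / (284 * 445)
= 2932 / 126380
= 0.0232 (dimensionless)

0.0232 (dimensionless)


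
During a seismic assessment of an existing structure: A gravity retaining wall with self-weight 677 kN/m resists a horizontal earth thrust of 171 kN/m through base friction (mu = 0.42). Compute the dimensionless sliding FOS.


Resisting force = mu * W = 0.42 * 677 = 284.34 kN/m
FOS = Resisting / Driving = 284.34 / 171
= 1.6628 (dimensionless)

1.6628 (dimensionless)


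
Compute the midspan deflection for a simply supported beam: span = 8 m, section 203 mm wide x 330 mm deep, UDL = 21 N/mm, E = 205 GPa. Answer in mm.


I = 203 * 330^3 / 12 = 607934250.0 mm^4
L = 8000.0 mm, w = 21 N/mm, E = 205000.0 MPa
delta = 5 * w * L^4 / (384 * E * I)
= 5 * 21 * 8000.0^4 / (384 * 205000.0 * 607934250.0)
= 8.9869 mm

8.9869 mm


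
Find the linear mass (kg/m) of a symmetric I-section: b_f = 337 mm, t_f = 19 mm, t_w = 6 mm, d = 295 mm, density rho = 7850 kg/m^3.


A_flanges = 2 * 337 * 19 = 12806 mm^2
A_web = (295 - 2 * 19) * 6 = 1542 mm^2
A_total = 12806 + 1542 = 14348 mm^2 = 0.014348 m^2
Weight = rho * A = 7850 * 0.014348 = 112.6318 kg/m

112.6318 kg/m


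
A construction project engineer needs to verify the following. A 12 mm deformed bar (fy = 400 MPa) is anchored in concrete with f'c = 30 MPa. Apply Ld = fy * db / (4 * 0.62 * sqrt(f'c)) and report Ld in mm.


Ld = (fy * db) / (4 * 0.62 * sqrt(f'c))
= (400 * 12) / (4 * 0.62 * sqrt(30))
= 4800 / 13.5835
= 353.37 mm

353.37 mm


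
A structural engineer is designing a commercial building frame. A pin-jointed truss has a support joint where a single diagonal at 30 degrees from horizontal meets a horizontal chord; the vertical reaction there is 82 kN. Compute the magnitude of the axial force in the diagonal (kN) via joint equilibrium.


At the joint, only the diagonal has a vertical component, so vertical equilibrium gives:
F * sin(30) = 82
F = 82 / sin(30)
= 82 / 0.5
= 164.0 kN

164.0 kN


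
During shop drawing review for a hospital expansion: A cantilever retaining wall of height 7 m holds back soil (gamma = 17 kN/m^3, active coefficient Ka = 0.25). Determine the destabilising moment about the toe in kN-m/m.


Pa = 0.5 * Ka * gamma * H^2
= 0.5 * 0.25 * 17 * 7^2
= 104.125 kN/m
Arm = H / 3 = 7 / 3 = 2.3333 m
Mo = Pa * arm = Pa * H / 3 = 104.125 * 7 / 3 = 242.9583 kN-m/m

242.9583 kN-m/m


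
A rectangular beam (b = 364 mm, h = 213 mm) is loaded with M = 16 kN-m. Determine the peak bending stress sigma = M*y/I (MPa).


I = b * h^3 / 12 = 364 * 213^3 / 12 = 293129109.0 mm^4
y = h / 2 = 213 / 2 = 106.5 mm
M = 16 kN-m = 16000000.0 N-mm
sigma = M * y / I = 16000000.0 * 106.5 / 293129109.0
= 5.81 MPa

5.81 MPa


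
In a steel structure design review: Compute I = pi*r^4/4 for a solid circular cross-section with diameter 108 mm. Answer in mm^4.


r = d / 2 = 108 / 2 = 54.0 mm
I = pi * r^4 / 4 = pi * 54.0^4 / 4
= 6678284.57 mm^4

6678284.57 mm^4


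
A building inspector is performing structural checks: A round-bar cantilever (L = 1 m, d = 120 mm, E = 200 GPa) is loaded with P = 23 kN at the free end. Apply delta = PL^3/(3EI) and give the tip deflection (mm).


I = pi * d^4 / 64 = pi * 120^4 / 64 = 10178760.2 mm^4
L = 1000.0 mm, P = 23000.0 N, E = 200000.0 MPa
delta = P * L^3 / (3 * E * I)
= 23000.0 * 1000.0^3 / (3 * 200000.0 * 10178760.2)
= 3.766 mm

3.766 mm


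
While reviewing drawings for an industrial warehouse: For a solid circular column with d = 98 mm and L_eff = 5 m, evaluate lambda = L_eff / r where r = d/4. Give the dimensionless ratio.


Radius of gyration r = d / 4 = 98 / 4 = 24.5 mm
L_eff = 5000.0 mm
Slenderness ratio = L / r = 5000.0 / 24.5 = 204.08 (dimensionless)

204.08 (dimensionless)


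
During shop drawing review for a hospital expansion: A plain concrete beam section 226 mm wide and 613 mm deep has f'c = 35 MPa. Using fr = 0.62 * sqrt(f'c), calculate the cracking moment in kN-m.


fr = 0.62 * sqrt(35) = 0.62 * 5.9161 = 3.668 MPa
I = 226 * 613^3 / 12 = 4338190476.83 mm^4
y_t = 306.5 mm
M_cr = fr * I / y_t = 3.668 * 4338190476.83 / 306.5 N-mm
= 51.9163 kN-m

51.9163 kN-m


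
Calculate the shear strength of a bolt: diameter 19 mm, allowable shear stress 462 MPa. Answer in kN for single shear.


A = pi * d^2 / 4 = pi * 19^2 / 4 = 283.5287 mm^2
V = f_v * A / 1000 = 462 * 283.5287 / 1000
= 130.9903 kN

130.9903 kN


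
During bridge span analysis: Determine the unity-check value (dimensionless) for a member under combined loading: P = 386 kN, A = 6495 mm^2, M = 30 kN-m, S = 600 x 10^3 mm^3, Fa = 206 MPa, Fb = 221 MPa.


f_a = P / A = 386000.0 / 6495 = 59.4303 MPa
f_b = M / S = 30000000.0 / 600000.0 = 50.0 MPa
Ratio = f_a / Fa + f_b / Fb
= 59.4303 / 206 + 50.0 / 221
= 0.5147 (dimensionless)

0.5147 (dimensionless)


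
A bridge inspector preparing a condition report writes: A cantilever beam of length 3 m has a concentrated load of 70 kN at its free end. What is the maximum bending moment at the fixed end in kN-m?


For a cantilever with a point load at the free end:
M_max = P * L = 70 * 3 = 210 kN-m

210 kN-m


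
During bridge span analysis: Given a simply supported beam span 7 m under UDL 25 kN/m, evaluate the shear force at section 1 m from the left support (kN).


R_A = w * L / 2 = 25 * 7 / 2 = 87.5 kN
V(x) = R_A - w * x = 87.5 - 25 * 1
= 62.5 kN

62.5 kN


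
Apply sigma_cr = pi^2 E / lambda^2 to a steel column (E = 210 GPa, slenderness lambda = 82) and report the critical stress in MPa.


sigma_cr = pi^2 * E / lambda^2
= 9.8696 * 210000.0 / 82^2
= 9.8696 * 210000.0 / 6724
= 308.2417 MPa

308.2417 MPa


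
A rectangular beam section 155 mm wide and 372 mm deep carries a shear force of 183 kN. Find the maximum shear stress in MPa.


A = b * h = 155 * 372 = 57660 mm^2
V = 183 kN = 183000.0 N
tau_max = 1.5 * V / A = 1.5 * 183000.0 / 57660
= 4.7607 MPa

4.7607 MPa


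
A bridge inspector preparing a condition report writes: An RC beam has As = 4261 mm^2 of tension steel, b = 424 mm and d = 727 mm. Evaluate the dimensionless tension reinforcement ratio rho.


rho = As / (b * d)
= 4261 / (424 * 727)
= 4261 / 308248
= 0.013823 (dimensionless)

0.013823 (dimensionless)


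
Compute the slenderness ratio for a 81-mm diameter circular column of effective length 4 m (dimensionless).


Radius of gyration r = d / 4 = 81 / 4 = 20.25 mm
L_eff = 4000.0 mm
Slenderness ratio = L / r = 4000.0 / 20.25 = 197.53 (dimensionless)

197.53 (dimensionless)


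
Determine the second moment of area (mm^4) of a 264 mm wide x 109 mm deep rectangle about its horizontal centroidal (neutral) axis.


I = b * h^3 / 12
= 264 * 109^3 / 12
= 264 * 1295029 / 12
= 28490638.0 mm^4

28490638.0 mm^4


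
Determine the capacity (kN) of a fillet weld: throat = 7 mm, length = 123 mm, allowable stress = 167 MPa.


Strength = throat * length * allowable stress
= 7 * 123 * 167 N
= 143787 N
= 143.79 kN

143.79 kN


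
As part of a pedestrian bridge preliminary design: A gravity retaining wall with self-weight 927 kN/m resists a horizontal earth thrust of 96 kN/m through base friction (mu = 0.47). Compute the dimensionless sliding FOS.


Resisting force = mu * W = 0.47 * 927 = 435.69 kN/m
FOS = Resisting / Driving = 435.69 / 96
= 4.5384 (dimensionless)

4.5384 (dimensionless)


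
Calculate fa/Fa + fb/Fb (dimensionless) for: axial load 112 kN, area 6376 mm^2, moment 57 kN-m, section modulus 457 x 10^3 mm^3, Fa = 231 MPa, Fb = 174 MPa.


f_a = P / A = 112000.0 / 6376 = 17.5659 MPa
f_b = M / S = 57000000.0 / 457000.0 = 124.7265 MPa
Ratio = f_a / Fa + f_b / Fb
= 17.5659 / 231 + 124.7265 / 174
= 0.7929 (dimensionless)

0.7929 (dimensionless)


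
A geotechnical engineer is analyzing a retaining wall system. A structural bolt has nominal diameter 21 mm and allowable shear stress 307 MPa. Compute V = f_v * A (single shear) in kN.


A = pi * d^2 / 4 = pi * 21^2 / 4 = 346.3606 mm^2
V = f_v * A / 1000 = 307 * 346.3606 / 1000
= 106.3327 kN

106.3327 kN


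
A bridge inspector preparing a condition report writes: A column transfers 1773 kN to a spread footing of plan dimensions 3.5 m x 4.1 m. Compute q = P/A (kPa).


A = 3.5 * 4.1 = 14.35 m^2
q = P / A = 1773 / 14.35
= 123.554 kPa

123.554 kPa


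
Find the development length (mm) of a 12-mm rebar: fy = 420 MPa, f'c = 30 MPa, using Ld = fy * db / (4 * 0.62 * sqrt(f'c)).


Ld = (fy * db) / (4 * 0.62 * sqrt(f'c))
= (420 * 12) / (4 * 0.62 * sqrt(30))
= 5040 / 13.5835
= 371.04 mm

371.04 mm


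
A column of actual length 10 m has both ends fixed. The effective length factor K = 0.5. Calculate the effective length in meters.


L_eff = K * L
= 0.5 * 10
= 5.0 m

5.0 m


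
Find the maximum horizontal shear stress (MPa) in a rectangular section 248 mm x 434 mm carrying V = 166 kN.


A = b * h = 248 * 434 = 107632 mm^2
V = 166 kN = 166000.0 N
tau_max = 1.5 * V / A = 1.5 * 166000.0 / 107632
= 2.3134 MPa

2.3134 MPa


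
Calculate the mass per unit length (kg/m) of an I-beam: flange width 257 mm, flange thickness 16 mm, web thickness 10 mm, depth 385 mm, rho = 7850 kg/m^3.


A_flanges = 2 * 257 * 16 = 8224 mm^2
A_web = (385 - 2 * 16) * 10 = 3530 mm^2
A_total = 8224 + 3530 = 11754 mm^2 = 0.011754 m^2
Weight = rho * A = 7850 * 0.011754 = 92.2689 kg/m

92.2689 kg/m


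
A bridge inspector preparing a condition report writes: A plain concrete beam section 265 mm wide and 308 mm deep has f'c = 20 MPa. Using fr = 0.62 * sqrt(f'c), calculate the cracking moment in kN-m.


fr = 0.62 * sqrt(20) = 0.62 * 4.4721 = 2.7727 MPa
I = 265 * 308^3 / 12 = 645233306.67 mm^4
y_t = 154.0 mm
M_cr = fr * I / y_t = 2.7727 * 645233306.67 / 154.0 N-mm
= 11.6172 kN-m

11.6172 kN-m


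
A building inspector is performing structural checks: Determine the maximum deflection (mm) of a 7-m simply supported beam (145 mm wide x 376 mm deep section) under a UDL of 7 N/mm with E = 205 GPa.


I = 145 * 376^3 / 12 = 642318293.33 mm^4
L = 7000.0 mm, w = 7 N/mm, E = 205000.0 MPa
delta = 5 * w * L^4 / (384 * E * I)
= 5 * 7 * 7000.0^4 / (384 * 205000.0 * 642318293.33)
= 1.662 mm

1.662 mm


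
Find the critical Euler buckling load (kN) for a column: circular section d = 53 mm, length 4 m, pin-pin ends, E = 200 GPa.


I = pi * d^4 / 64 = 387323.08 mm^4
L = 4000.0 mm
P_cr = pi^2 * E * I / L^2
= 9.8696 * 200000.0 * 387323.08 / 4000.0^2
= 47784.07 N = 47.7841 kN

47.7841 kN


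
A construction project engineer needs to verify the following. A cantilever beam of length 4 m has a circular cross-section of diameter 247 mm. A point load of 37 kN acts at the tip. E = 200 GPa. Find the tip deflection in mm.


I = pi * d^4 / 64 = pi * 247^4 / 64 = 182708062.3 mm^4
L = 4000.0 mm, P = 37000.0 N, E = 200000.0 MPa
delta = P * L^3 / (3 * E * I)
= 37000.0 * 4000.0^3 / (3 * 200000.0 * 182708062.3)
= 21.6009 mm

21.6009 mm


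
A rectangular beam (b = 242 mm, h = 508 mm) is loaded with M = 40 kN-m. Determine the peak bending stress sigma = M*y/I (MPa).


I = b * h^3 / 12 = 242 * 508^3 / 12 = 2643779658.67 mm^4
y = h / 2 = 508 / 2 = 254.0 mm
M = 40 kN-m = 40000000.0 N-mm
sigma = M * y / I = 40000000.0 * 254.0 / 2643779658.67
= 3.84 MPa

3.84 MPa


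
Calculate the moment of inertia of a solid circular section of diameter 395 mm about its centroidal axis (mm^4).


r = d / 2 = 395 / 2 = 197.5 mm
I = pi * r^4 / 4 = pi * 197.5^4 / 4
= 1194973518.81 mm^4

1194973518.81 mm^4


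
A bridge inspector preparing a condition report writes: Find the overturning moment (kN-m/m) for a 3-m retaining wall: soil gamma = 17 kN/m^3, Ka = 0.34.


Pa = 0.5 * Ka * gamma * H^2
= 0.5 * 0.34 * 17 * 3^2
= 26.01 kN/m
Arm = H / 3 = 3 / 3 = 1.0 m
Mo = Pa * arm = Pa * H / 3 = 26.01 * 3 / 3 = 26.01 kN-m/m

26.01 kN-m/m


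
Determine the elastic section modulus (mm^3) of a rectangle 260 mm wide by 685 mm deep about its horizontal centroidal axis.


S = b * h^2 / 6
= 260 * 685^2 / 6
= 260 * 469225 / 6
= 20333083.33 mm^3

20333083.33 mm^3


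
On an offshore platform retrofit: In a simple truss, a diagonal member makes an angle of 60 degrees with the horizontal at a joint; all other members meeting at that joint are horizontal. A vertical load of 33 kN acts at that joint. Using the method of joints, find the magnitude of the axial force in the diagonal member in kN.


At the joint, only the diagonal has a vertical component, so vertical equilibrium gives:
F * sin(60) = 33
F = 33 / sin(60)
= 33 / 0.866025
= 38.11 kN

38.11 kN


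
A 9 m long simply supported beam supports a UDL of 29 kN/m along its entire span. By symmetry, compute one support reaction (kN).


Total load = w * L = 29 * 9 = 261 kN
By symmetry, each reaction R = total / 2 = 261 / 2 = 130.5 kN

130.5 kN


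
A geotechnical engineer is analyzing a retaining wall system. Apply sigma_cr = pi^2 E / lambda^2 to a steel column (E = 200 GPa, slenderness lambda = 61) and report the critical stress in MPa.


sigma_cr = pi^2 * E / lambda^2
= 9.8696 * 200000.0 / 61^2
= 9.8696 * 200000.0 / 3721
= 530.4813 MPa

530.4813 MPa


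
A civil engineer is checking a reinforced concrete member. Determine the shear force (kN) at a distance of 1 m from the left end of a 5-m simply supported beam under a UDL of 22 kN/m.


R_A = w * L / 2 = 22 * 5 / 2 = 55.0 kN
V(x) = R_A - w * x = 55.0 - 22 * 1
= 33.0 kN

33.0 kN


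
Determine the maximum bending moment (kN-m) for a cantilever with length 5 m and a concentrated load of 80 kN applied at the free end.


For a cantilever with a point load at the free end:
M_max = P * L = 80 * 5 = 400 kN-m

400 kN-m


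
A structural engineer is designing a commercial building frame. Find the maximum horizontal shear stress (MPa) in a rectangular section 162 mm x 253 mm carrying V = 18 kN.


A = b * h = 162 * 253 = 40986 mm^2
V = 18 kN = 18000.0 N
tau_max = 1.5 * V / A = 1.5 * 18000.0 / 40986
= 0.6588 MPa

0.6588 MPa


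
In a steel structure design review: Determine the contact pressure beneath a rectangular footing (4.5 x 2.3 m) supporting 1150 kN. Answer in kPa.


A = 4.5 * 2.3 = 10.35 m^2
q = P / A = 1150 / 10.35
= 111.1111 kPa

111.1111 kPa


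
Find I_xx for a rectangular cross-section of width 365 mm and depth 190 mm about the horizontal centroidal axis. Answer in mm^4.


I = b * h^3 / 12
= 365 * 190^3 / 12
= 365 * 6859000 / 12
= 208627916.67 mm^4

208627916.67 mm^4


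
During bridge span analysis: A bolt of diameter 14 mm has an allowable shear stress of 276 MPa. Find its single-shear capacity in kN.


A = pi * d^2 / 4 = pi * 14^2 / 4 = 153.938 mm^2
V = f_v * A / 1000 = 276 * 153.938 / 1000
= 42.4869 kN

42.4869 kN


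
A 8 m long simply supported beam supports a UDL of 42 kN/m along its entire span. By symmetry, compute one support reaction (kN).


Total load = w * L = 42 * 8 = 336 kN
By symmetry, each reaction R = total / 2 = 336 / 2 = 168.0 kN

168.0 kN


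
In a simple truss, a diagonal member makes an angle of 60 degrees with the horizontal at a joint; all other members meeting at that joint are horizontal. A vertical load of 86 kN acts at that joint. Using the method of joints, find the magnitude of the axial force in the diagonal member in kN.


At the joint, only the diagonal has a vertical component, so vertical equilibrium gives:
F * sin(60) = 86
F = 86 / sin(60)
= 86 / 0.866025
= 99.3 kN

99.3 kN


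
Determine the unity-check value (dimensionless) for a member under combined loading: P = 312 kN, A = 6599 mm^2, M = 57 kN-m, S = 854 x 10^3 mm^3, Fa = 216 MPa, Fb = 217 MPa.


f_a = P / A = 312000.0 / 6599 = 47.2799 MPa
f_b = M / S = 57000000.0 / 854000.0 = 66.7447 MPa
Ratio = f_a / Fa + f_b / Fb
= 47.2799 / 216 + 66.7447 / 217
= 0.5265 (dimensionless)

0.5265 (dimensionless)


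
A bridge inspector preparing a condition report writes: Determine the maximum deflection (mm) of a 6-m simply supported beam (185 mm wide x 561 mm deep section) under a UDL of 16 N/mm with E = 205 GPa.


I = 185 * 561^3 / 12 = 2721943248.75 mm^4
L = 6000.0 mm, w = 16 N/mm, E = 205000.0 MPa
delta = 5 * w * L^4 / (384 * E * I)
= 5 * 16 * 6000.0^4 / (384 * 205000.0 * 2721943248.75)
= 0.4839 mm

0.4839 mm


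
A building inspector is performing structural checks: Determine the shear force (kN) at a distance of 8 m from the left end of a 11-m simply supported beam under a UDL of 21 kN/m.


R_A = w * L / 2 = 21 * 11 / 2 = 115.5 kN
V(x) = R_A - w * x = 115.5 - 21 * 8
= -52.5 kN

-52.5 kN


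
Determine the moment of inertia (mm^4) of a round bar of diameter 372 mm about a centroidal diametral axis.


r = d / 2 = 372 / 2 = 186.0 mm
I = pi * r^4 / 4 = pi * 186.0^4 / 4
= 940029879.65 mm^4

940029879.65 mm^4


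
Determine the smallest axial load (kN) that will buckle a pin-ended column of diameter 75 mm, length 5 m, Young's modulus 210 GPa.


I = pi * d^4 / 64 = 1553155.55 mm^4
L = 5000.0 mm
P_cr = pi^2 * E * I / L^2
= 9.8696 * 210000.0 * 1553155.55 / 5000.0^2
= 128763.86 N = 128.7639 kN

128.7639 kN


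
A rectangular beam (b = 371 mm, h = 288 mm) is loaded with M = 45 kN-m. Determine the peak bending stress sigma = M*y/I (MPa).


I = b * h^3 / 12 = 371 * 288^3 / 12 = 738533376.0 mm^4
y = h / 2 = 288 / 2 = 144.0 mm
M = 45 kN-m = 45000000.0 N-mm
sigma = M * y / I = 45000000.0 * 144.0 / 738533376.0
= 8.77 MPa

8.77 MPa


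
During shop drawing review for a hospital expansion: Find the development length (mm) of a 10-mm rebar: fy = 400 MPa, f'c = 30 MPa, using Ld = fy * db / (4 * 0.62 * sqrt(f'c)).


Ld = (fy * db) / (4 * 0.62 * sqrt(f'c))
= (400 * 10) / (4 * 0.62 * sqrt(30))
= 4000 / 13.5835
= 294.47 mm

294.47 mm


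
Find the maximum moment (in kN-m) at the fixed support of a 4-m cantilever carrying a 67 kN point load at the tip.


For a cantilever with a point load at the free end:
M_max = P * L = 67 * 4 = 268 kN-m

268 kN-m


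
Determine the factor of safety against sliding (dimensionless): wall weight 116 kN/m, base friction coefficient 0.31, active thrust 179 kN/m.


Resisting force = mu * W = 0.31 * 116 = 35.96 kN/m
FOS = Resisting / Driving = 35.96 / 179
= 0.2009 (dimensionless)

0.2009 (dimensionless)


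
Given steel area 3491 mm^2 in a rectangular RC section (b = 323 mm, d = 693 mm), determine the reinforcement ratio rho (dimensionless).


rho = As / (b * d)
= 3491 / (323 * 693)
= 3491 / 223839
= 0.015596 (dimensionless)

0.015596 (dimensionless)


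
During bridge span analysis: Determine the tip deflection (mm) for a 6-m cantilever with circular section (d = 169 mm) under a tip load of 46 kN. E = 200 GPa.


I = pi * d^4 / 64 = pi * 169^4 / 64 = 40042088.13 mm^4
L = 6000.0 mm, P = 46000.0 N, E = 200000.0 MPa
delta = P * L^3 / (3 * E * I)
= 46000.0 * 6000.0^3 / (3 * 200000.0 * 40042088.13)
= 413.5648 mm

413.5648 mm


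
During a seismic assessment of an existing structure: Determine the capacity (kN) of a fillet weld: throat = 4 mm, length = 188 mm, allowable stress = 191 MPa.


Strength = throat * length * allowable stress
= 4 * 188 * 191 N
= 143632 N
= 143.63 kN

143.63 kN


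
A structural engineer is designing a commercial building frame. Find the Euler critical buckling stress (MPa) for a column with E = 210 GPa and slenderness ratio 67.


sigma_cr = pi^2 * E / lambda^2
= 9.8696 * 210000.0 / 67^2
= 9.8696 * 210000.0 / 4489
= 461.7102 MPa

461.7102 MPa


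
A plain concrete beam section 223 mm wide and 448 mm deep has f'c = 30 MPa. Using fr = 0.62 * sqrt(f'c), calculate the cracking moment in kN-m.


fr = 0.62 * sqrt(30) = 0.62 * 5.4772 = 3.3959 MPa
I = 223 * 448^3 / 12 = 1670927701.33 mm^4
y_t = 224.0 mm
M_cr = fr * I / y_t = 3.3959 * 1670927701.33 / 224.0 N-mm
= 25.3316 kN-m

25.3316 kN-m


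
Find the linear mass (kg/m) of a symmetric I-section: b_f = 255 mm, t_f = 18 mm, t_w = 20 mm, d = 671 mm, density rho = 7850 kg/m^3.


A_flanges = 2 * 255 * 18 = 9180 mm^2
A_web = (671 - 2 * 18) * 20 = 12700 mm^2
A_total = 9180 + 12700 = 21880 mm^2 = 0.021880 m^2
Weight = rho * A = 7850 * 0.021880 = 171.758 kg/m

171.758 kg/m


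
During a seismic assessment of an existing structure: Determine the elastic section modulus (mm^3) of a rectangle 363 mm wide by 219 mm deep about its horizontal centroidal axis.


S = b * h^2 / 6
= 363 * 219^2 / 6
= 363 * 47961 / 6
= 2901640.5 mm^3

2901640.5 mm^3


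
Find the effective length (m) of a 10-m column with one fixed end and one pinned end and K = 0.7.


L_eff = K * L
= 0.7 * 10
= 7.0 m

7.0 m


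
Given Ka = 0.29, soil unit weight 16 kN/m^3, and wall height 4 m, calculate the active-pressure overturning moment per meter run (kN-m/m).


Pa = 0.5 * Ka * gamma * H^2
= 0.5 * 0.29 * 16 * 4^2
= 37.12 kN/m
Arm = H / 3 = 4 / 3 = 1.3333 m
Mo = Pa * arm = Pa * H / 3 = 37.12 * 4 / 3 = 49.4933 kN-m/m

49.4933 kN-m/m


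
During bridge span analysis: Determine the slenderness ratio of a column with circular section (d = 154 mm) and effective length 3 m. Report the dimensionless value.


Radius of gyration r = d / 4 = 154 / 4 = 38.5 mm
L_eff = 3000.0 mm
Slenderness ratio = L / r = 3000.0 / 38.5 = 77.92 (dimensionless)

77.92 (dimensionless)


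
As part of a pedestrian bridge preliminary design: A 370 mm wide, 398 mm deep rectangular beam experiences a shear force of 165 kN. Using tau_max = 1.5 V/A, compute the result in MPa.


A = b * h = 370 * 398 = 147260 mm^2
V = 165 kN = 165000.0 N
tau_max = 1.5 * V / A = 1.5 * 165000.0 / 147260
= 1.6807 MPa

1.6807 MPa


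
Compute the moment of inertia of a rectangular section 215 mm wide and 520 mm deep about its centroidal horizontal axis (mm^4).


I = b * h^3 / 12
= 215 * 520^3 / 12
= 215 * 140608000 / 12
= 2519226666.67 mm^4

2519226666.67 mm^4


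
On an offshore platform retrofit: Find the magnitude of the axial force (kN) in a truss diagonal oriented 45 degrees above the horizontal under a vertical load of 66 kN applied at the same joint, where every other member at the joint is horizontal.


At the joint, only the diagonal has a vertical component, so vertical equilibrium gives:
F * sin(45) = 66
F = 66 / sin(45)
= 66 / 0.707107
= 93.34 kN

93.34 kN


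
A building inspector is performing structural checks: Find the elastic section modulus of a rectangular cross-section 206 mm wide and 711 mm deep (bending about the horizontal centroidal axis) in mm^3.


S = b * h^2 / 6
= 206 * 711^2 / 6
= 206 * 505521 / 6
= 17356221.0 mm^3

17356221.0 mm^3


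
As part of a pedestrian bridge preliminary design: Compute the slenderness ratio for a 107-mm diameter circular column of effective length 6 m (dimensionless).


Radius of gyration r = d / 4 = 107 / 4 = 26.75 mm
L_eff = 6000.0 mm
Slenderness ratio = L / r = 6000.0 / 26.75 = 224.3 (dimensionless)

224.3 (dimensionless)


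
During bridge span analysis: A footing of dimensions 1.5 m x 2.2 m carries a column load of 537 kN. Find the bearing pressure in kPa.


A = 1.5 * 2.2 = 3.3 m^2
q = P / A = 537 / 3.3
= 162.7273 kPa

162.7273 kPa


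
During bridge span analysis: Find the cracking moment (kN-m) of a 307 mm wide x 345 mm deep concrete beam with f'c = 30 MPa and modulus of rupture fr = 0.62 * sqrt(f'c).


fr = 0.62 * sqrt(30) = 0.62 * 5.4772 = 3.3959 MPa
I = 307 * 345^3 / 12 = 1050544406.25 mm^4
y_t = 172.5 mm
M_cr = fr * I / y_t = 3.3959 * 1050544406.25 / 172.5 N-mm
= 20.6813 kN-m

20.6813 kN-m


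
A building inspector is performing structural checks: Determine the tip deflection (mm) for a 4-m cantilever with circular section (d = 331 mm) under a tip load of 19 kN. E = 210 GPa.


I = pi * d^4 / 64 = pi * 331^4 / 64 = 589225961.58 mm^4
L = 4000.0 mm, P = 19000.0 N, E = 210000.0 MPa
delta = P * L^3 / (3 * E * I)
= 19000.0 * 4000.0^3 / (3 * 210000.0 * 589225961.58)
= 3.2758 mm

3.2758 mm


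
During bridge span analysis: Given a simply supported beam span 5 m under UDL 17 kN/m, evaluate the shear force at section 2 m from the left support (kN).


R_A = w * L / 2 = 17 * 5 / 2 = 42.5 kN
V(x) = R_A - w * x = 42.5 - 17 * 2
= 8.5 kN

8.5 kN


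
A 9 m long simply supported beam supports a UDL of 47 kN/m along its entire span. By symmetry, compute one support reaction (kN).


Total load = w * L = 47 * 9 = 423 kN
By symmetry, each reaction R = total / 2 = 423 / 2 = 211.5 kN

211.5 kN


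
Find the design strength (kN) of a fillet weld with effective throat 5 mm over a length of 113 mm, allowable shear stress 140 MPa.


Strength = throat * length * allowable stress
= 5 * 113 * 140 N
= 79100 N
= 79.1 kN

79.1 kN


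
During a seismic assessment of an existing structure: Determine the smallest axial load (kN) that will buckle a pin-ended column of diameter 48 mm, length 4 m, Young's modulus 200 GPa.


I = pi * d^4 / 64 = 260576.26 mm^4
L = 4000.0 mm
P_cr = pi^2 * E * I / L^2
= 9.8696 * 200000.0 * 260576.26 / 4000.0^2
= 32147.31 N = 32.1473 kN

32.1473 kN


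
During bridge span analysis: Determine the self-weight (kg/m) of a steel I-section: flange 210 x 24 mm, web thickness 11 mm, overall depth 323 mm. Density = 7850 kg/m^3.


A_flanges = 2 * 210 * 24 = 10080 mm^2
A_web = (323 - 2 * 24) * 11 = 3025 mm^2
A_total = 10080 + 3025 = 13105 mm^2 = 0.013105 m^2
Weight = rho * A = 7850 * 0.013105 = 102.8743 kg/m

102.8743 kg/m


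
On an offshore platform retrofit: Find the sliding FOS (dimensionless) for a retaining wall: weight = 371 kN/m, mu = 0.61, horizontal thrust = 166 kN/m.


Resisting force = mu * W = 0.61 * 371 = 226.31 kN/m
FOS = Resisting / Driving = 226.31 / 166
= 1.3633 (dimensionless)

1.3633 (dimensionless)


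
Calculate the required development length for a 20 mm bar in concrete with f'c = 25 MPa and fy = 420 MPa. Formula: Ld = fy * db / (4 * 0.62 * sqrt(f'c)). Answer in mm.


Ld = (fy * db) / (4 * 0.62 * sqrt(f'c))
= (420 * 20) / (4 * 0.62 * sqrt(25))
= 8400 / 12.4
= 677.42 mm

677.42 mm


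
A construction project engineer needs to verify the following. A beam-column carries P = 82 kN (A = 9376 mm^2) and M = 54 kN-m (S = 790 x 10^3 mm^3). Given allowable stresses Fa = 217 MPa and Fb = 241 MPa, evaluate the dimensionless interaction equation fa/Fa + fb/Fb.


f_a = P / A = 82000.0 / 9376 = 8.7457 MPa
f_b = M / S = 54000000.0 / 790000.0 = 68.3544 MPa
Ratio = f_a / Fa + f_b / Fb
= 8.7457 / 217 + 68.3544 / 241
= 0.3239 (dimensionless)

0.3239 (dimensionless)


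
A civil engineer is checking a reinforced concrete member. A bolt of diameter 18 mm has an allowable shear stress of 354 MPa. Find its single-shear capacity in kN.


A = pi * d^2 / 4 = pi * 18^2 / 4 = 254.469 mm^2
V = f_v * A / 1000 = 354 * 254.469 / 1000
= 90.082 kN

90.082 kN


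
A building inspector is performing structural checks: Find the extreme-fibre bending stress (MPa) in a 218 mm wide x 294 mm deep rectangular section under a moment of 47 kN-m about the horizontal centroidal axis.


I = b * h^3 / 12 = 218 * 294^3 / 12 = 461654676.0 mm^4
y = h / 2 = 294 / 2 = 147.0 mm
M = 47 kN-m = 47000000.0 N-mm
sigma = M * y / I = 47000000.0 * 147.0 / 461654676.0
= 14.97 MPa

14.97 MPa


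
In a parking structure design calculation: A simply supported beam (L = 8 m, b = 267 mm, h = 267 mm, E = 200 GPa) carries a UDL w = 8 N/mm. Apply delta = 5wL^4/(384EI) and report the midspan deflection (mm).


I = 267 * 267^3 / 12 = 423510126.75 mm^4
L = 8000.0 mm, w = 8 N/mm, E = 200000.0 MPa
delta = 5 * w * L^4 / (384 * E * I)
= 5 * 8 * 8000.0^4 / (384 * 200000.0 * 423510126.75)
= 5.0373 mm

5.0373 mm


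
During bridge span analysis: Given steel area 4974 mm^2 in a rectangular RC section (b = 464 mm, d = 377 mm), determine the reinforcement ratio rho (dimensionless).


rho = As / (b * d)
= 4974 / (464 * 377)
= 4974 / 174928
= 0.028435 (dimensionless)

0.028435 (dimensionless)


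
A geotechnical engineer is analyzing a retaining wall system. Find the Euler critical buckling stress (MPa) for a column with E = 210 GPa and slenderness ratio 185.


sigma_cr = pi^2 * E / lambda^2
= 9.8696 * 210000.0 / 185^2
= 9.8696 * 210000.0 / 34225
= 60.5586 MPa

60.5586 MPa


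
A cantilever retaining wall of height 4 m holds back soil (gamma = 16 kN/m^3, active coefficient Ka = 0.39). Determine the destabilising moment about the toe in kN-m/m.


Pa = 0.5 * Ka * gamma * H^2
= 0.5 * 0.39 * 16 * 4^2
= 49.92 kN/m
Arm = H / 3 = 4 / 3 = 1.3333 m
Mo = Pa * arm = Pa * H / 3 = 49.92 * 4 / 3 = 66.56 kN-m/m

66.56 kN-m/m


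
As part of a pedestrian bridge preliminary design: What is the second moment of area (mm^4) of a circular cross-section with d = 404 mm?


r = d / 2 = 404 / 2 = 202.0 mm
I = pi * r^4 / 4 = pi * 202.0^4 / 4
= 1307661565.24 mm^4

1307661565.24 mm^4


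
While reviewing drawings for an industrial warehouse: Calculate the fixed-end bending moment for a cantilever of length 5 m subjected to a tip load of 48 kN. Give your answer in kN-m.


For a cantilever with a point load at the free end:
M_max = P * L = 48 * 5 = 240 kN-m

240 kN-m


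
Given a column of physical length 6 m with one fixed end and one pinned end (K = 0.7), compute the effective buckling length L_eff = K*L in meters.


L_eff = K * L
= 0.7 * 6
= 4.2 m

4.2 m


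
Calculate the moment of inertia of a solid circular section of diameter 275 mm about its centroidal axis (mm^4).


r = d / 2 = 275 / 2 = 137.5 mm
I = pi * r^4 / 4 = pi * 137.5^4 / 4
= 280737658.94 mm^4

280737658.94 mm^4


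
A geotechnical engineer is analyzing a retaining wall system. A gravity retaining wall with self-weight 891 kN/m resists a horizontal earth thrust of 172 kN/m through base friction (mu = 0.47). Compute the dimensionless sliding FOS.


Resisting force = mu * W = 0.47 * 891 = 418.77 kN/m
FOS = Resisting / Driving = 418.77 / 172
= 2.4347 (dimensionless)

2.4347 (dimensionless)


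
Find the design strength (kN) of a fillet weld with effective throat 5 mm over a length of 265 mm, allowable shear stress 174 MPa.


Strength = throat * length * allowable stress
= 5 * 265 * 174 N
= 230550 N
= 230.55 kN

230.55 kN


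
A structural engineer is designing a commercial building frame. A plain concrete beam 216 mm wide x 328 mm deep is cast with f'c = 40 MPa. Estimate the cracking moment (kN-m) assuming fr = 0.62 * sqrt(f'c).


fr = 0.62 * sqrt(40) = 0.62 * 6.3246 = 3.9212 MPa
I = 216 * 328^3 / 12 = 635175936.0 mm^4
y_t = 164.0 mm
M_cr = fr * I / y_t = 3.9212 * 635175936.0 / 164.0 N-mm
= 15.187 kN-m

15.187 kN-m


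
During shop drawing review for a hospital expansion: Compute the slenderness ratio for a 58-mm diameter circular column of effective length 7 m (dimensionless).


Radius of gyration r = d / 4 = 58 / 4 = 14.5 mm
L_eff = 7000.0 mm
Slenderness ratio = L / r = 7000.0 / 14.5 = 482.76 (dimensionless)

482.76 (dimensionless)


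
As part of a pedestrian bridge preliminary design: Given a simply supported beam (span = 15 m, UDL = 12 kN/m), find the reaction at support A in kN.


Total load = w * L = 12 * 15 = 180 kN
By symmetry, each reaction R = total / 2 = 180 / 2 = 90.0 kN

90.0 kN


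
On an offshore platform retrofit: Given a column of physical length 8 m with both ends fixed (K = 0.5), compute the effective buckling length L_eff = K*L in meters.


L_eff = K * L
= 0.5 * 8
= 4.0 m

4.0 m


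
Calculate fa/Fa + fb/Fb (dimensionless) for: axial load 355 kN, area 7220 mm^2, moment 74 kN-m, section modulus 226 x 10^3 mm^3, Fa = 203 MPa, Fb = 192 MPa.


f_a = P / A = 355000.0 / 7220 = 49.169 MPa
f_b = M / S = 74000000.0 / 226000.0 = 327.4336 MPa
Ratio = f_a / Fa + f_b / Fb
= 49.169 / 203 + 327.4336 / 192
= 1.9476 (dimensionless)

1.9476 (dimensionless)


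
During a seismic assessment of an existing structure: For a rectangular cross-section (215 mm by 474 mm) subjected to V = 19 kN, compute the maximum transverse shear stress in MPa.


A = b * h = 215 * 474 = 101910 mm^2
V = 19 kN = 19000.0 N
tau_max = 1.5 * V / A = 1.5 * 19000.0 / 101910
= 0.2797 MPa

0.2797 MPa


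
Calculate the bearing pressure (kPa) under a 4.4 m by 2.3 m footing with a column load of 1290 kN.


A = 4.4 * 2.3 = 10.12 m^2
q = P / A = 1290 / 10.12
= 127.4704 kPa

127.4704 kPa


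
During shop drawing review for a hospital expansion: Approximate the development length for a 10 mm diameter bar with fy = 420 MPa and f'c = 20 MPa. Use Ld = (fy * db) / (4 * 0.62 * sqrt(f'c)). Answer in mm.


Ld = (fy * db) / (4 * 0.62 * sqrt(f'c))
= (420 * 10) / (4 * 0.62 * sqrt(20))
= 4200 / 11.0909
= 378.69 mm

378.69 mm


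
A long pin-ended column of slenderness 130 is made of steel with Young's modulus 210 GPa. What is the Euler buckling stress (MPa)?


sigma_cr = pi^2 * E / lambda^2
= 9.8696 * 210000.0 / 130^2
= 9.8696 * 210000.0 / 16900
= 122.6401 MPa

122.6401 MPa
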